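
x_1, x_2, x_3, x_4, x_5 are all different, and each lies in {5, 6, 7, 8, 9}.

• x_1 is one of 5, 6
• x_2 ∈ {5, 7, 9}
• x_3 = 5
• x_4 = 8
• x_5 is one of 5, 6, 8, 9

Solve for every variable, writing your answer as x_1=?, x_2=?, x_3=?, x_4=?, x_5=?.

x_1=6, x_2=7, x_3=5, x_4=8, x_5=9

x_3 has just one choice, so x_3 = 5. Eliminate 5 elsewhere: x_1, x_2, x_5.
x_4 has just one choice, so x_4 = 8. Remove 8 from x_5.
x_1 has just one choice, so x_1 = 6. Remove 6 from x_5.
x_5's domain is down to {9}, so x_5 = 9. Strike 9 from x_2.
x_2 has just one choice, so x_2 = 7.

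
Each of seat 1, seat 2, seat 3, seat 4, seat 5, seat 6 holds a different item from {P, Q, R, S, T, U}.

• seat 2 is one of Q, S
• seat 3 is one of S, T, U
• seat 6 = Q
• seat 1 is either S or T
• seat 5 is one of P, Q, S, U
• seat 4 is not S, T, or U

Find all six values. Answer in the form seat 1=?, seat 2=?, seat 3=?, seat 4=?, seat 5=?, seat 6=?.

seat 6's domain is down to {Q}, so seat 6 = Q. So seat 2, seat 4, seat 5 can't be Q.
seat 2's domain is down to {S}, so seat 2 = S. Eliminate S elsewhere: seat 1, seat 3, seat 5.
seat 1's domain is down to {T}, so seat 1 = T. Strike T from seat 3.
seat 3 must be U (only option left). Strike U from seat 5.
seat 5 has just one choice, so seat 5 = P. Strike P from seat 4.
seat 4's domain is down to {R}, so seat 4 = R.

seat 1=T, seat 2=S, seat 3=U, seat 4=R, seat 5=P, seat 6=Q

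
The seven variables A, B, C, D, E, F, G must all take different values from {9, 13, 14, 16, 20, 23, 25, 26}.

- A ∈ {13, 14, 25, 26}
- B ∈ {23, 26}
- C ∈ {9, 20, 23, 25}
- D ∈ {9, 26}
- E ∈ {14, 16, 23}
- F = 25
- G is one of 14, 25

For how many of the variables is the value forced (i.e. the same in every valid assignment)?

F's domain is down to {25}, so F = 25. So A, C, G can't be 25.
G has just one choice, so G = 14. Remove 14 from A, E.
Determined: F=25, G=14. The other variables each still have more than one consistent value. That makes 2.

2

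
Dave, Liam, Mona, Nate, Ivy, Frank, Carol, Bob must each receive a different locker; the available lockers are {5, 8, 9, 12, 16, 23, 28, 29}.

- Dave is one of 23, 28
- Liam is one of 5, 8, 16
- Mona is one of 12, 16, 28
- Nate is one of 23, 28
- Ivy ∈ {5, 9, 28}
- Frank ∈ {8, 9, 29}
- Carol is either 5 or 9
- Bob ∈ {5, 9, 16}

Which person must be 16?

Bob

The 8 variables together cover exactly {5, 8, 9, 12, 16, 23, 28, 29} — 8 values for 8 variables — and 12 appears only in Mona's list, so Mona = 12.
Among the 7 still-open variables, 29 fits only Frank (and all 7 values in {5, 8, 9, 16, 23, 28, 29} must be used), so Frank = 29.
Among the 6 still-open variables, 8 fits only Liam (and all 6 values in {5, 8, 9, 16, 23, 28} must be used), so Liam = 8.
The 5 still-open variables together cover exactly {5, 9, 16, 23, 28} — 5 values for 5 variables — and 16 appears only in Bob's list, so Bob = 16.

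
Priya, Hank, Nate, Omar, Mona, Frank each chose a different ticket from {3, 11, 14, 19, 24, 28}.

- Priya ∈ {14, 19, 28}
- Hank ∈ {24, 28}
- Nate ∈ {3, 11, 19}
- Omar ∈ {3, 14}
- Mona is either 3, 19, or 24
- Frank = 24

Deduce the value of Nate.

11

Frank has just one choice, so Frank = 24. So Hank, Mona can't be 24.
Hank has just one choice, so Hank = 28. Strike 28 from Priya.
The 4 still-open variables together cover exactly {3, 11, 14, 19} — 4 values for 4 variables — and 11 appears only in Nate's list, so Nate = 11.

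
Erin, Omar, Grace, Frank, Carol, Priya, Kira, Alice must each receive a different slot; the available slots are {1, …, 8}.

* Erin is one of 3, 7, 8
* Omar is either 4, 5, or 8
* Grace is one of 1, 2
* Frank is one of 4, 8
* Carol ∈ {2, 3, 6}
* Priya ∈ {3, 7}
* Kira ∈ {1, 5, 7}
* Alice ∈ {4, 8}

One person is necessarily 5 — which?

Among the 8 variables, 6 fits only Carol (and all 8 values in {1, 2, 3, 4, 5, 6, 7, 8} must be used), so Carol = 6.
The 7 still-open variables together cover exactly {1, 2, 3, 4, 5, 7, 8} — 7 values for 7 variables — and 2 appears only in Grace's list, so Grace = 2.
The 6 still-open variables together cover exactly {1, 3, 4, 5, 7, 8} — 6 values for 6 variables — and 1 appears only in Kira's list, so Kira = 1.
Among the 5 still-open variables, 5 fits only Omar (and all 5 values in {3, 4, 5, 7, 8} must be used), so Omar = 5.

Omar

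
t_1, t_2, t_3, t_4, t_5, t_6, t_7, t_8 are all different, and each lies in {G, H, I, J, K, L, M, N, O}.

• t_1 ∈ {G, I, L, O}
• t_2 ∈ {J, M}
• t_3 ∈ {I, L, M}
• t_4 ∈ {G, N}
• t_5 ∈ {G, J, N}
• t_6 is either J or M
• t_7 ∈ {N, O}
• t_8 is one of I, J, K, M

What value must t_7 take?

Among the 8 variables, K fits only t_8 (and all 8 values in {G, I, J, K, L, M, N, O} must be used), so t_8 = K.
t_2 and t_6 share exactly the 2 values {J, M}; by pigeonhole those values go to them, so strike J, M from t_3, t_5.
The 2 variables t_4 and t_5 are confined to {G, N}, which locks those values in; drop them from t_1, t_7.
So t_7 = O.

O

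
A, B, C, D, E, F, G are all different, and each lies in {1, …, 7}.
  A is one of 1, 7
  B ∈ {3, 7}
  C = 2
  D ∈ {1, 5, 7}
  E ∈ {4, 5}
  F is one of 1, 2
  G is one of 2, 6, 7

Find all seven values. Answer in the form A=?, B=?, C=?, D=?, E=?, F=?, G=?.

A=7, B=3, C=2, D=5, E=4, F=1, G=6

C has just one choice, so C = 2. Strike 2 from F, G.
F has just one choice, so F = 1. Strike 1 from A, D.
That leaves A = 7. So B, D, G can't be 7.
That leaves B = 3.
That leaves D = 5. So E can't be 5.
E's domain is down to {4}, so E = 4.
That leaves G = 6.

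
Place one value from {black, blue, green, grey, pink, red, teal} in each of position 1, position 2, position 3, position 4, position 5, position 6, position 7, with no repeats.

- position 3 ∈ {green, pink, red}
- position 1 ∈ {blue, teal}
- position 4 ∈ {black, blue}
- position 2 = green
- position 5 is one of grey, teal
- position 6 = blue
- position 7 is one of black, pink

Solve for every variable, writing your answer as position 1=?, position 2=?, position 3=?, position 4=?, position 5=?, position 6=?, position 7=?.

position 1=teal, position 2=green, position 3=red, position 4=black, position 5=grey, position 6=blue, position 7=pink

position 2 has just one choice, so position 2 = green. So position 3 can't be green.
position 6 must be blue (only option left). Remove blue from position 1, position 4.
position 1's domain is down to {teal}, so position 1 = teal. Eliminate teal elsewhere: position 5.
position 4's domain is down to {black}, so position 4 = black. Strike black from position 7.
That leaves position 5 = grey.
position 7 must be pink (only option left). Strike pink from position 3.
position 3 must be red (only option left).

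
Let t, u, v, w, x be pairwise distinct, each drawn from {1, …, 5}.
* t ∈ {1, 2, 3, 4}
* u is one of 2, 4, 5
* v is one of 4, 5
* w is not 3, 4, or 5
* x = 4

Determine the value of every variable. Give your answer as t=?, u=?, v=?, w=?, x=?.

t=3, u=2, v=5, w=1, x=4

x must be 4 (only option left). Strike 4 from t, u, v.
v has just one choice, so v = 5. Eliminate 5 elsewhere: u.
That leaves u = 2. So t, w can't be 2.
w's domain is down to {1}, so w = 1. Eliminate 1 elsewhere: t.
t must be 3 (only option left).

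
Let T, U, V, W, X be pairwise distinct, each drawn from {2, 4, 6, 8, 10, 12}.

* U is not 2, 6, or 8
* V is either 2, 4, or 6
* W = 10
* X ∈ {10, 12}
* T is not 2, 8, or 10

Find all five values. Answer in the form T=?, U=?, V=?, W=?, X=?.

W has just one choice, so W = 10. Strike 10 from U, X.
X's domain is down to {12}, so X = 12. Remove 12 from T, U.
U's domain is down to {4}, so U = 4. Strike 4 from T, V.
T has just one choice, so T = 6. Remove 6 from V.
V's domain is down to {2}, so V = 2.

T=6, U=4, V=2, W=10, X=12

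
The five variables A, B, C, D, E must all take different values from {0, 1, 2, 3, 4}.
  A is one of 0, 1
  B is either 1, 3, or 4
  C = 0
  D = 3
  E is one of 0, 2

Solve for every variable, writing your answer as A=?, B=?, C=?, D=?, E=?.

C's domain is down to {0}, so C = 0. Remove 0 from A, E.
D has just one choice, so D = 3. Eliminate 3 elsewhere: B.
E's domain is down to {2}, so E = 2.
A's domain is down to {1}, so A = 1. So B can't be 1.
B has just one choice, so B = 4.

A=1, B=4, C=0, D=3, E=2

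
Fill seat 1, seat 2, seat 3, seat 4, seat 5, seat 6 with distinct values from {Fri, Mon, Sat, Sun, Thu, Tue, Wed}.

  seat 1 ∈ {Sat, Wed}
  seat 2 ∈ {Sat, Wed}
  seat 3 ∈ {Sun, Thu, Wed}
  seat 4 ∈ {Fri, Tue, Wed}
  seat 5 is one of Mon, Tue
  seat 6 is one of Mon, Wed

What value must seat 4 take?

seat 1 and seat 2 share exactly the 2 values {Sat, Wed}; by pigeonhole those values go to them, so strike Sat, Wed from seat 3, seat 4, seat 6.
seat 6 has just one choice, so seat 6 = Mon. Eliminate Mon elsewhere: seat 5.
seat 5 must be Tue (only option left). Strike Tue from seat 4.
So seat 4 = Fri.

Fri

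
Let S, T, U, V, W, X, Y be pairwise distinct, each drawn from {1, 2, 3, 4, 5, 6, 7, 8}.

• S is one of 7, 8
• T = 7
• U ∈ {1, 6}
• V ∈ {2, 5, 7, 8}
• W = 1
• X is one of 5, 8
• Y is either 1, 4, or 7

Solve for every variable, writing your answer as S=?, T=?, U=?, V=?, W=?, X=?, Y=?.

S=8, T=7, U=6, V=2, W=1, X=5, Y=4

T must be 7 (only option left). Eliminate 7 elsewhere: S, V, Y.
W's domain is down to {1}, so W = 1. Eliminate 1 elsewhere: U, Y.
That leaves Y = 4.
S's domain is down to {8}, so S = 8. Strike 8 from V, X.
That leaves U = 6.
X has just one choice, so X = 5. Remove 5 from V.
That leaves V = 2.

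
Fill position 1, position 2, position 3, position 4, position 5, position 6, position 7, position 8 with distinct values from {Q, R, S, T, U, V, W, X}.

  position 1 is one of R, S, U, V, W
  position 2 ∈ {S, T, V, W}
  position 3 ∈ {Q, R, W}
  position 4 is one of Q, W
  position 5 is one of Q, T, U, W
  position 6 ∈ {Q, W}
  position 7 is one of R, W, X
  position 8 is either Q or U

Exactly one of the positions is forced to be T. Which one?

position 5

Among the 8 variables, X fits only position 7 (and all 8 values in {Q, R, S, T, U, V, W, X} must be used), so position 7 = X.
The 2 variables position 4 and position 6 are confined to {Q, W}, which locks those values in; drop them from position 1, position 2, position 3, position 5, position 8.
That leaves position 3 = R. Eliminate R elsewhere: position 1.
That leaves position 8 = U. Strike U from position 1, position 5.
So T goes to position 5.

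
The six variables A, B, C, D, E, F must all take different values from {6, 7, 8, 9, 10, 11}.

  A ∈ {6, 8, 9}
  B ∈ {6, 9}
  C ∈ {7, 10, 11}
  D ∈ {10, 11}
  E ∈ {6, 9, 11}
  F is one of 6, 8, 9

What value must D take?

Among the 6 variables, 7 fits only C (and all 6 values in {6, 7, 8, 9, 10, 11} must be used), so C = 7.
Among the 5 still-open variables, 10 fits only D (and all 5 values in {6, 8, 9, 10, 11} must be used), so D = 10.

10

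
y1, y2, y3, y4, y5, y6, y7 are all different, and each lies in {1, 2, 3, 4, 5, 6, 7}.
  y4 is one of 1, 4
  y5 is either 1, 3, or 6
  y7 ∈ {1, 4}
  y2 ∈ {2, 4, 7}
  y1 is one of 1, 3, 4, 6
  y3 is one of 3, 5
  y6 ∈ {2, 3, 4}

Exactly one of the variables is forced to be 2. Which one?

y6

The 7 variables together cover exactly {1, 2, 3, 4, 5, 6, 7} — 7 values for 7 variables — and 5 appears only in y3's list, so y3 = 5.
The 6 still-open variables together cover exactly {1, 2, 3, 4, 6, 7} — 6 values for 6 variables — and 7 appears only in y2's list, so y2 = 7.
The 5 still-open variables draw from only 5 values {1, 2, 3, 4, 6}, so each is used; only y6 can be 2, hence y6 = 2.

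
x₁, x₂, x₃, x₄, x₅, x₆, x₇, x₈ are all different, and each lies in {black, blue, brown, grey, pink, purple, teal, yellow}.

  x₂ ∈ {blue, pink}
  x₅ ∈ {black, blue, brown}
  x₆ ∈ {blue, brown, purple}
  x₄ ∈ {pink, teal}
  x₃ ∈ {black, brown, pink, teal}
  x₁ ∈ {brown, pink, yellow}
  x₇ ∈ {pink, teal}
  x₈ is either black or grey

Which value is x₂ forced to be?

blue

The 8 variables draw from only 8 values {black, blue, brown, grey, pink, purple, teal, yellow}, so each is used; only x₈ can be grey, hence x₈ = grey.
Among the 7 still-open variables, purple fits only x₆ (and all 7 values in {black, blue, brown, pink, purple, teal, yellow} must be used), so x₆ = purple.
The 6 still-open variables together cover exactly {black, blue, brown, pink, teal, yellow} — 6 values for 6 variables — and yellow appears only in x₁'s list, so x₁ = yellow.
x₄ and x₇ between them cover only {pink, teal} — a naked pair. Remove those values from x₂, x₃.
So x₂ = blue.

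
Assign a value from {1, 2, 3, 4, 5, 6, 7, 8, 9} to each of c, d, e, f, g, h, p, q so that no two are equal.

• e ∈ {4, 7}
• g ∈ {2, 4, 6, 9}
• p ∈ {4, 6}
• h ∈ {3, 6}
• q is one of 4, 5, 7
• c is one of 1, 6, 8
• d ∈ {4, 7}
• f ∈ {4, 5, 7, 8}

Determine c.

d and e between them cover only {4, 7} — a naked pair. Remove those values from f, g, p, q.
p has just one choice, so p = 6. Eliminate 6 elsewhere: c, g, h.
q has just one choice, so q = 5. Remove 5 from f.
f must be 8 (only option left). So c can't be 8.
So c = 1.

1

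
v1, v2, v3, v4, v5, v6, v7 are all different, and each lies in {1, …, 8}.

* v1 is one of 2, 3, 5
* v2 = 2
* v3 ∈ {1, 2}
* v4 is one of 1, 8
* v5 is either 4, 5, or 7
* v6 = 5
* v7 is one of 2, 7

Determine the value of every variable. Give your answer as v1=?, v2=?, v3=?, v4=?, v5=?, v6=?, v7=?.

v1=3, v2=2, v3=1, v4=8, v5=4, v6=5, v7=7

v2's domain is down to {2}, so v2 = 2. Remove 2 from v1, v3, v7.
v3's domain is down to {1}, so v3 = 1. Strike 1 from v4.
That leaves v4 = 8.
v6 must be 5 (only option left). Eliminate 5 elsewhere: v1, v5.
v7 has just one choice, so v7 = 7. Eliminate 7 elsewhere: v5.
v1's domain is down to {3}, so v1 = 3.
v5 must be 4 (only option left).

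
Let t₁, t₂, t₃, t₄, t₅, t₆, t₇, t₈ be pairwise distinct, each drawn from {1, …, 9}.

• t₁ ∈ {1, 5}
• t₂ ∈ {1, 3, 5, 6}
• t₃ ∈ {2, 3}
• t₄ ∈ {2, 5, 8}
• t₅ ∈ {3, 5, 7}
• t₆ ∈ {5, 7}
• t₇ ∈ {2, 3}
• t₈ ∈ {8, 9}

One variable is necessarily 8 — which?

Among the 8 variables, 6 fits only t₂ (and all 8 values in {1, 2, 3, 5, 6, 7, 8, 9} must be used), so t₂ = 6.
The 7 still-open variables together cover exactly {1, 2, 3, 5, 7, 8, 9} — 7 values for 7 variables — and 1 appears only in t₁'s list, so t₁ = 1.
The 6 still-open variables together cover exactly {2, 3, 5, 7, 8, 9} — 6 values for 6 variables — and 9 appears only in t₈'s list, so t₈ = 9.
Among the 5 still-open variables, 8 fits only t₄ (and all 5 values in {2, 3, 5, 7, 8} must be used), so t₄ = 8.

t₄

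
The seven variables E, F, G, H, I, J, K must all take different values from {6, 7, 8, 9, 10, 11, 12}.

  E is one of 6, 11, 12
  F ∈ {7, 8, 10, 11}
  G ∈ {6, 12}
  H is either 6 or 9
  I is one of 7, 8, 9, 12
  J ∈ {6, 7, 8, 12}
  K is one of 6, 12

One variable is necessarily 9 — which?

H

The 7 variables together cover exactly {6, 7, 8, 9, 10, 11, 12} — 7 values for 7 variables — and 10 appears only in F's list, so F = 10.
The 6 still-open variables draw from only 6 values {6, 7, 8, 9, 11, 12}, so each is used; only E can be 11, hence E = 11.
The 2 variables G and K are confined to {6, 12}, which locks those values in; drop them from H, I, J.
So 9 goes to H.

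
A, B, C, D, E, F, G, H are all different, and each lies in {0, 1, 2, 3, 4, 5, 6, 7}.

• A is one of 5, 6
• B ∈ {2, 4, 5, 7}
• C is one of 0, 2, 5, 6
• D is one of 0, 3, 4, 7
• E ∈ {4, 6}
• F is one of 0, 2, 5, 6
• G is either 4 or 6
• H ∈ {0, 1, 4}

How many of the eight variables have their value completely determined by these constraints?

4

The 8 variables draw from only 8 values {0, 1, 2, 3, 4, 5, 6, 7}, so each is used; only H can be 1, hence H = 1.
Among the 7 still-open variables, 3 fits only D (and all 7 values in {0, 2, 3, 4, 5, 6, 7} must be used), so D = 3.
Among the 6 still-open variables, 7 fits only B (and all 6 values in {0, 2, 4, 5, 6, 7} must be used), so B = 7.
E and G between them cover only {4, 6} — a naked pair. Remove those values from A, C, F.
A's domain is down to {5}, so A = 5. So C, F can't be 5.
Determined: A=5, B=7, D=3, H=1. The other variables each still have more than one consistent value. That makes 4.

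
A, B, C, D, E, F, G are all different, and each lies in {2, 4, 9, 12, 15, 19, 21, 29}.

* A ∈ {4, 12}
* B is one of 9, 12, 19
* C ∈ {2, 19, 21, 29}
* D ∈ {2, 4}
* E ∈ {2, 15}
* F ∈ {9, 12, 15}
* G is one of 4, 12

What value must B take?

A and G between them cover only {4, 12} — a naked pair. Remove those values from B, D, F.
That leaves D = 2. So C, E can't be 2.
E must be 15 (only option left). So F can't be 15.
That leaves F = 9. So B can't be 9.
So B = 19.

19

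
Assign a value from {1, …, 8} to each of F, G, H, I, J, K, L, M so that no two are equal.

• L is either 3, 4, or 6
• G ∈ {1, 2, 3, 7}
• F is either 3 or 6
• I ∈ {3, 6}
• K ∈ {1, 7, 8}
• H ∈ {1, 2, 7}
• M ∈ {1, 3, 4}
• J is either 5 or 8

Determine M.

The 8 variables draw from only 8 values {1, 2, 3, 4, 5, 6, 7, 8}, so each is used; only J can be 5, hence J = 5.
The 7 still-open variables draw from only 7 values {1, 2, 3, 4, 6, 7, 8}, so each is used; only K can be 8, hence K = 8.
F and I share exactly the 2 values {3, 6}; by pigeonhole those values go to them, so strike 3, 6 from G, L, M.
L must be 4 (only option left). Eliminate 4 elsewhere: M.
So M = 1.

1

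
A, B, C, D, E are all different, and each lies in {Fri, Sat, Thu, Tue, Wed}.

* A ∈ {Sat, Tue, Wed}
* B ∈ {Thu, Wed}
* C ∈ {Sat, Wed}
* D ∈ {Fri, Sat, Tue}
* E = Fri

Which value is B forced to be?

E must be Fri (only option left). So D can't be Fri.
The 4 still-open variables together cover exactly {Sat, Thu, Tue, Wed} — 4 values for 4 variables — and Thu appears only in B's list, so B = Thu.

Thu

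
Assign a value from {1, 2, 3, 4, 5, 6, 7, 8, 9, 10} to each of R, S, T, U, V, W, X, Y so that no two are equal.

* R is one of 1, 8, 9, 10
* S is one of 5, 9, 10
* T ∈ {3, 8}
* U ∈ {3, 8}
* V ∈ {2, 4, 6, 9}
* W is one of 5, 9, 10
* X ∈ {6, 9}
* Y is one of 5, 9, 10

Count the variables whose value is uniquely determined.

2

T and U between them cover only {3, 8} — a naked pair. Remove those values from R.
S, W, Y between them cover only {5, 9, 10} — a naked triple. Remove those values from R, V, X.
R has just one choice, so R = 1.
X's domain is down to {6}, so X = 6. Eliminate 6 elsewhere: V.
Determined: R=1, X=6. The other variables each still have more than one consistent value. That makes 2.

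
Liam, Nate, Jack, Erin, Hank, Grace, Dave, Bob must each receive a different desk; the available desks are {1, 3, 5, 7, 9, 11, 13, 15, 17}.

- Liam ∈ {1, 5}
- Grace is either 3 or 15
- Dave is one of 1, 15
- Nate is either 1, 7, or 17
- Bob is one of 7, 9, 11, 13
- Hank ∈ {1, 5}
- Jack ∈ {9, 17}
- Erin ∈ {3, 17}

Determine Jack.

9

Liam and Hank between them cover only {1, 5} — a naked pair. Remove those values from Nate, Dave.
That leaves Dave = 15. So Grace can't be 15.
Grace has just one choice, so Grace = 3. Eliminate 3 elsewhere: Erin.
Erin has just one choice, so Erin = 17. So Nate, Jack can't be 17.
So Jack = 9.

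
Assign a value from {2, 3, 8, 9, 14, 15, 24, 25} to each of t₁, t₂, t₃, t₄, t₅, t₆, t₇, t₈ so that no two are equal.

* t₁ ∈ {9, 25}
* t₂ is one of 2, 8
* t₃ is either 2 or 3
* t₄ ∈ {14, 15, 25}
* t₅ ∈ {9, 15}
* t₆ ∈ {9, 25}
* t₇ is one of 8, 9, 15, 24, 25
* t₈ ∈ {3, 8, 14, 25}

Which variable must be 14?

Among the 8 variables, 24 fits only t₇ (and all 8 values in {2, 3, 8, 9, 14, 15, 24, 25} must be used), so t₇ = 24.
t₁ and t₆ share exactly the 2 values {9, 25}; by pigeonhole those values go to them, so strike 9, 25 from t₄, t₅, t₈.
t₅ has just one choice, so t₅ = 15. Strike 15 from t₄.
So 14 goes to t₄.

t₄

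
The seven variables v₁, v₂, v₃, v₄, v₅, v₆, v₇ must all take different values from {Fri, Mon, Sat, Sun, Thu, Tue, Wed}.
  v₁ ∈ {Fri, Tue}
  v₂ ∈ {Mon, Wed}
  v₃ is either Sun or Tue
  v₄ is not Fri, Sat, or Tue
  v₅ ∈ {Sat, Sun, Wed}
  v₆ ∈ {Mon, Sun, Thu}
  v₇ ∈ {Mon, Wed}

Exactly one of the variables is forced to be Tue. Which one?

v₃

The 7 variables draw from only 7 values {Fri, Mon, Sat, Sun, Thu, Tue, Wed}, so each is used; only v₁ can be Fri, hence v₁ = Fri.
The 6 still-open variables together cover exactly {Mon, Sat, Sun, Thu, Tue, Wed} — 6 values for 6 variables — and Sat appears only in v₅'s list, so v₅ = Sat.
The 5 still-open variables together cover exactly {Mon, Sun, Thu, Tue, Wed} — 5 values for 5 variables — and Tue appears only in v₃'s list, so v₃ = Tue.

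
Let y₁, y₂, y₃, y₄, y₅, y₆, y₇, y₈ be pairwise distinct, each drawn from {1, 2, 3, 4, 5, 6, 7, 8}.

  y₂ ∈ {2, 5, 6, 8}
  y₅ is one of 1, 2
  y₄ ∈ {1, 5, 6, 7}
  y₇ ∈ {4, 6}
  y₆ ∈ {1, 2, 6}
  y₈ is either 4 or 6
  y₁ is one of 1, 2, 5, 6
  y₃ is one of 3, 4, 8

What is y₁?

5

Among the 8 variables, 3 fits only y₃ (and all 8 values in {1, 2, 3, 4, 5, 6, 7, 8} must be used), so y₃ = 3.
Among the 7 still-open variables, 7 fits only y₄ (and all 7 values in {1, 2, 4, 5, 6, 7, 8} must be used), so y₄ = 7.
The 6 still-open variables draw from only 6 values {1, 2, 4, 5, 6, 8}, so each is used; only y₂ can be 8, hence y₂ = 8.
Among the 5 still-open variables, 5 fits only y₁ (and all 5 values in {1, 2, 4, 5, 6} must be used), so y₁ = 5.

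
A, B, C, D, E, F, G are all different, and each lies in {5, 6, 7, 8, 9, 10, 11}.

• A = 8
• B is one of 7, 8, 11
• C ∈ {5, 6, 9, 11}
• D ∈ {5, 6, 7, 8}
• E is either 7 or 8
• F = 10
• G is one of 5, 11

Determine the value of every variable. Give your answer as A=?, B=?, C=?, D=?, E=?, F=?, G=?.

A=8, B=11, C=9, D=6, E=7, F=10, G=5

A's domain is down to {8}, so A = 8. Strike 8 from B, D, E.
E has just one choice, so E = 7. So B, D can't be 7.
That leaves F = 10.
B has just one choice, so B = 11. Remove 11 from C, G.
That leaves G = 5. Remove 5 from C, D.
D's domain is down to {6}, so D = 6. Strike 6 from C.
C must be 9 (only option left).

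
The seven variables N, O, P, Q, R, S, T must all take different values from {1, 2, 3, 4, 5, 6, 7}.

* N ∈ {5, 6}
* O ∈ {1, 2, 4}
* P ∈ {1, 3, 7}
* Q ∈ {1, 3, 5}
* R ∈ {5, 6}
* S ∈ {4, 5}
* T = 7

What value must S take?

4

T has just one choice, so T = 7. Strike 7 from P.
Among the 6 still-open variables, 2 fits only O (and all 6 values in {1, 2, 3, 4, 5, 6} must be used), so O = 2.
The 5 still-open variables together cover exactly {1, 3, 4, 5, 6} — 5 values for 5 variables — and 4 appears only in S's list, so S = 4.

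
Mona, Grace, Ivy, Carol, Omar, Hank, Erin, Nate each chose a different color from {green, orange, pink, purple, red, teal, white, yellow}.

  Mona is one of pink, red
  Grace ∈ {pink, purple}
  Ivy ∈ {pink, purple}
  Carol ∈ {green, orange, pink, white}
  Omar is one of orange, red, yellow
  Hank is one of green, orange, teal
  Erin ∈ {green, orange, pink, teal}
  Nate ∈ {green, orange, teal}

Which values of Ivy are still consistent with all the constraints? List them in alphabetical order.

pink, purple

The 8 variables together cover exactly {green, orange, pink, purple, red, teal, white, yellow} — 8 values for 8 variables — and white appears only in Carol's list, so Carol = white.
The 7 still-open variables together cover exactly {green, orange, pink, purple, red, teal, yellow} — 7 values for 7 variables — and yellow appears only in Omar's list, so Omar = yellow.
The 6 still-open variables draw from only 6 values {green, orange, pink, purple, red, teal}, so each is used; only Mona can be red, hence Mona = red.
Grace and Ivy between them cover only {pink, purple} — a naked pair. Remove those values from Erin.
No further eliminations apply; Ivy can still be any of pink, purple.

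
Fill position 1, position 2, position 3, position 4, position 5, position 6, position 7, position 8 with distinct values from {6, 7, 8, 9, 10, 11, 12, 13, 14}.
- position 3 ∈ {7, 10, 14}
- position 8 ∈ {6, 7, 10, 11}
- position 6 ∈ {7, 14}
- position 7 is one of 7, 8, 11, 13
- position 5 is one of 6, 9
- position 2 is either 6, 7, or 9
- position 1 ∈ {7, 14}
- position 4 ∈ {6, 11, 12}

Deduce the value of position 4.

The 2 variables position 1 and position 6 are confined to {7, 14}, which locks those values in; drop them from position 2, position 3, position 7, position 8.
position 3's domain is down to {10}, so position 3 = 10. Eliminate 10 elsewhere: position 8.
The 2 variables position 2 and position 5 are confined to {6, 9}, which locks those values in; drop them from position 4, position 8.
position 8 must be 11 (only option left). Eliminate 11 elsewhere: position 4, position 7.
So position 4 = 12.

12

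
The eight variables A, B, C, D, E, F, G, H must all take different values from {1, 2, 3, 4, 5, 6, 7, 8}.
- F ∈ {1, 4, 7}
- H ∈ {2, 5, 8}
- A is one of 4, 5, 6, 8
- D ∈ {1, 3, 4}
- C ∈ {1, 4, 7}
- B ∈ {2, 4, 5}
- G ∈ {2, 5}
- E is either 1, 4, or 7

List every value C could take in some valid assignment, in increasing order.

The 8 variables together cover exactly {1, 2, 3, 4, 5, 6, 7, 8} — 8 values for 8 variables — and 3 appears only in D's list, so D = 3.
Among the 7 still-open variables, 6 fits only A (and all 7 values in {1, 2, 4, 5, 6, 7, 8} must be used), so A = 6.
Among the 6 still-open variables, 8 fits only H (and all 6 values in {1, 2, 4, 5, 7, 8} must be used), so H = 8.
C, E, F share exactly the 3 values {1, 4, 7}; by pigeonhole those values go to them, so strike 1, 4, 7 from B.
No further eliminations apply; C can still be any of 1, 4, 7.

1, 4, 7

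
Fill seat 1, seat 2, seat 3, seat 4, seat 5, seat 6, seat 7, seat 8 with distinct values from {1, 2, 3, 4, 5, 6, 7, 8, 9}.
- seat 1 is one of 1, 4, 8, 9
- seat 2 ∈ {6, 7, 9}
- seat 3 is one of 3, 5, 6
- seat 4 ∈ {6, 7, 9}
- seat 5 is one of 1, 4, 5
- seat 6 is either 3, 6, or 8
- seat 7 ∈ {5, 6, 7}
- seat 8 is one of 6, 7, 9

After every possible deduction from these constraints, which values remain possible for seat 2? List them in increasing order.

The 3 variables seat 2, seat 4, seat 8 are confined to {6, 7, 9}, which locks those values in; drop them from seat 1, seat 3, seat 6, seat 7.
seat 7 has just one choice, so seat 7 = 5. Strike 5 from seat 3, seat 5.
That leaves seat 3 = 3. Strike 3 from seat 6.
seat 6 must be 8 (only option left). Strike 8 from seat 1.
No further eliminations apply; seat 2 can still be any of 6, 7, 9.

6, 7, 9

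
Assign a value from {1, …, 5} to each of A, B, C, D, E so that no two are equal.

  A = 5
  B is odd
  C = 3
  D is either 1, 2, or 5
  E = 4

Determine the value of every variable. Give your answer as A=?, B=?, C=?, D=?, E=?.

A's domain is down to {5}, so A = 5. So B, D can't be 5.
C has just one choice, so C = 3. Eliminate 3 elsewhere: B.
E must be 4 (only option left).
That leaves B = 1. Strike 1 from D.
D must be 2 (only option left).

A=5, B=1, C=3, D=2, E=4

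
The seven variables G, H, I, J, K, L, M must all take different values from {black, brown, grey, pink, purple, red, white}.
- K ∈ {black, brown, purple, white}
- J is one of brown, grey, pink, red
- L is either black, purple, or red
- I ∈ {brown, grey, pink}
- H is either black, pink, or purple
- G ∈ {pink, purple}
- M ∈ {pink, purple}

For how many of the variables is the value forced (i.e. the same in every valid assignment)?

The 7 variables together cover exactly {black, brown, grey, pink, purple, red, white} — 7 values for 7 variables — and white appears only in K's list, so K = white.
G and M share exactly the 2 values {pink, purple}; by pigeonhole those values go to them, so strike pink, purple from H, I, J, L.
H must be black (only option left). Strike black from L.
L must be red (only option left). Eliminate red elsewhere: J.
Determined: H=black, K=white, L=red. The other variables each still have more than one consistent value. That makes 3.

3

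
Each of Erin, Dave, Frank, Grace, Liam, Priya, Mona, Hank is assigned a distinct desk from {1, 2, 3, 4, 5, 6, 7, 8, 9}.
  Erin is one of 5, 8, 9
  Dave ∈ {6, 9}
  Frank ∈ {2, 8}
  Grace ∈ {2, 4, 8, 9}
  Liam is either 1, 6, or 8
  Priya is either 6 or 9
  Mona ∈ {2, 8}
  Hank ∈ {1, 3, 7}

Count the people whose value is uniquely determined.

The 2 variables Dave and Priya are confined to {6, 9}, which locks those values in; drop them from Erin, Grace, Liam.
The 2 variables Frank and Mona are confined to {2, 8}, which locks those values in; drop them from Erin, Grace, Liam.
Erin's domain is down to {5}, so Erin = 5.
Grace must be 4 (only option left).
That leaves Liam = 1. Strike 1 from Hank.
Determined: Erin=5, Grace=4, Liam=1. The other people each still have more than one consistent value. That makes 3.

3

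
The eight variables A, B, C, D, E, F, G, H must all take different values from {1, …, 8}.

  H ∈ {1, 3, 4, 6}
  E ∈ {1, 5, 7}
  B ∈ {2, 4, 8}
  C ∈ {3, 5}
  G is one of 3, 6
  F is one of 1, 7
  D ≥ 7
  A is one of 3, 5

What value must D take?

Among the 8 variables, 2 fits only B (and all 8 values in {1, 2, 3, 4, 5, 6, 7, 8} must be used), so B = 2.
The 7 still-open variables draw from only 7 values {1, 3, 4, 5, 6, 7, 8}, so each is used; only H can be 4, hence H = 4.
Among the 6 still-open variables, 6 fits only G (and all 6 values in {1, 3, 5, 6, 7, 8} must be used), so G = 6.
The 5 still-open variables draw from only 5 values {1, 3, 5, 7, 8}, so each is used; only D can be 8, hence D = 8.

8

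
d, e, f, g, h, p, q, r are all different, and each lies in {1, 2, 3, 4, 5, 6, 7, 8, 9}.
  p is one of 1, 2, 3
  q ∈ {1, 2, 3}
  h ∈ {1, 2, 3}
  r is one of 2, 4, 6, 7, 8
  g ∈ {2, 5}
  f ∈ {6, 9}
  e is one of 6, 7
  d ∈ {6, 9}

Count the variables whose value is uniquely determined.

2

The 2 variables d and f are confined to {6, 9}, which locks those values in; drop them from e, r.
e's domain is down to {7}, so e = 7. Remove 7 from r.
The 3 variables h, p, q are confined to {1, 2, 3}, which locks those values in; drop them from g, r.
That leaves g = 5.
Determined: e=7, g=5. The other variables each still have more than one consistent value. That makes 2.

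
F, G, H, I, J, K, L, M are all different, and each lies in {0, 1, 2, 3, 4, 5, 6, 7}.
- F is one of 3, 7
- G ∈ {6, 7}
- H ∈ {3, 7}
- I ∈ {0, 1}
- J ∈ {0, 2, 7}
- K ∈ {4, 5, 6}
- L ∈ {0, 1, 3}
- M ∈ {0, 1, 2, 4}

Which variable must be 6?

The 8 variables draw from only 8 values {0, 1, 2, 3, 4, 5, 6, 7}, so each is used; only K can be 5, hence K = 5.
The 7 still-open variables together cover exactly {0, 1, 2, 3, 4, 6, 7} — 7 values for 7 variables — and 4 appears only in M's list, so M = 4.
The 6 still-open variables draw from only 6 values {0, 1, 2, 3, 6, 7}, so each is used; only J can be 2, hence J = 2.
Among the 5 still-open variables, 6 fits only G (and all 5 values in {0, 1, 3, 6, 7} must be used), so G = 6.

G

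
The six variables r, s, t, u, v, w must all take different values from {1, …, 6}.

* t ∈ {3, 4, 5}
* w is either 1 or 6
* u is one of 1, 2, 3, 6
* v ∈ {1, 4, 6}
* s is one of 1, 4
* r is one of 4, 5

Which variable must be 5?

The 6 variables together cover exactly {1, 2, 3, 4, 5, 6} — 6 values for 6 variables — and 2 appears only in u's list, so u = 2.
The 5 still-open variables together cover exactly {1, 3, 4, 5, 6} — 5 values for 5 variables — and 3 appears only in t's list, so t = 3.
The 4 still-open variables draw from only 4 values {1, 4, 5, 6}, so each is used; only r can be 5, hence r = 5.

r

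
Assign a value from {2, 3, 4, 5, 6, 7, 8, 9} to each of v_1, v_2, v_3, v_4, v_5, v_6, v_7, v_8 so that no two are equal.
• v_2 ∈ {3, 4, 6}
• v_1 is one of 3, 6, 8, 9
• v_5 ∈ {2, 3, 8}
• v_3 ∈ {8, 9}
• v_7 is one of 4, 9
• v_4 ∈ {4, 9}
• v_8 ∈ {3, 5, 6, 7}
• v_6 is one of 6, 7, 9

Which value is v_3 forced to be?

The 8 variables together cover exactly {2, 3, 4, 5, 6, 7, 8, 9} — 8 values for 8 variables — and 2 appears only in v_5's list, so v_5 = 2.
The 7 still-open variables together cover exactly {3, 4, 5, 6, 7, 8, 9} — 7 values for 7 variables — and 5 appears only in v_8's list, so v_8 = 5.
The 6 still-open variables together cover exactly {3, 4, 6, 7, 8, 9} — 6 values for 6 variables — and 7 appears only in v_6's list, so v_6 = 7.
v_4 and v_7 between them cover only {4, 9} — a naked pair. Remove those values from v_1, v_2, v_3.
So v_3 = 8.

8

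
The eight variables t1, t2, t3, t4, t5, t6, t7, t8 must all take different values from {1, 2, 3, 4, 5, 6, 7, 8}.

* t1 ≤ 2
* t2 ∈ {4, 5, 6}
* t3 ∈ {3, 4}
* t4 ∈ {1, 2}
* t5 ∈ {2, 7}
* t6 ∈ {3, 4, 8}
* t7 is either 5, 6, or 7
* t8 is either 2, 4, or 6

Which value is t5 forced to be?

7

Among the 8 variables, 8 fits only t6 (and all 8 values in {1, 2, 3, 4, 5, 6, 7, 8} must be used), so t6 = 8.
The 7 still-open variables together cover exactly {1, 2, 3, 4, 5, 6, 7} — 7 values for 7 variables — and 3 appears only in t3's list, so t3 = 3.
t1 and t4 share exactly the 2 values {1, 2}; by pigeonhole those values go to them, so strike 1, 2 from t5, t8.
So t5 = 7.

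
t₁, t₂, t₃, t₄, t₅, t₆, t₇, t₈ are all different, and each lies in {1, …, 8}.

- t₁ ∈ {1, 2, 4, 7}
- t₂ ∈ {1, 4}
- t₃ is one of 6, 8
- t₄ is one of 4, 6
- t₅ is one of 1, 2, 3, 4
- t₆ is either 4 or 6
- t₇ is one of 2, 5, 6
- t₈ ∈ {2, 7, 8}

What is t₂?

1

The 8 variables together cover exactly {1, 2, 3, 4, 5, 6, 7, 8} — 8 values for 8 variables — and 3 appears only in t₅'s list, so t₅ = 3.
The 7 still-open variables draw from only 7 values {1, 2, 4, 5, 6, 7, 8}, so each is used; only t₇ can be 5, hence t₇ = 5.
t₄ and t₆ between them cover only {4, 6} — a naked pair. Remove those values from t₁, t₂, t₃.
So t₂ = 1.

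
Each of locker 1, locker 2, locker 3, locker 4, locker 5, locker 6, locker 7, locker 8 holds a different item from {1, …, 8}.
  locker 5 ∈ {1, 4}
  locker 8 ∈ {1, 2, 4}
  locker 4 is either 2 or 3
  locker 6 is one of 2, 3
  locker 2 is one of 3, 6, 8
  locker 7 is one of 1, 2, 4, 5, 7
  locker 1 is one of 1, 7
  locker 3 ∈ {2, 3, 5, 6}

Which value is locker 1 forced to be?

7

The 8 variables together cover exactly {1, 2, 3, 4, 5, 6, 7, 8} — 8 values for 8 variables — and 8 appears only in locker 2's list, so locker 2 = 8.
Among the 7 still-open variables, 6 fits only locker 3 (and all 7 values in {1, 2, 3, 4, 5, 6, 7} must be used), so locker 3 = 6.
Among the 6 still-open variables, 5 fits only locker 7 (and all 6 values in {1, 2, 3, 4, 5, 7} must be used), so locker 7 = 5.
Among the 5 still-open variables, 7 fits only locker 1 (and all 5 values in {1, 2, 3, 4, 7} must be used), so locker 1 = 7.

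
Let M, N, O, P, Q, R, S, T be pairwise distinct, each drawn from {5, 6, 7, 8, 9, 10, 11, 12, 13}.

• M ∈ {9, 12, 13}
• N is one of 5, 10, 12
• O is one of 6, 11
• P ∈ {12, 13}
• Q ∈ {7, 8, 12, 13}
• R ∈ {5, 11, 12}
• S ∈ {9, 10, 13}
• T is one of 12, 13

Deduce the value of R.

11

P and T share exactly the 2 values {12, 13}; by pigeonhole those values go to them, so strike 12, 13 from M, N, Q, R, S.
M has just one choice, so M = 9. So S can't be 9.
That leaves S = 10. Strike 10 from N.
That leaves N = 5. Eliminate 5 elsewhere: R.
So R = 11.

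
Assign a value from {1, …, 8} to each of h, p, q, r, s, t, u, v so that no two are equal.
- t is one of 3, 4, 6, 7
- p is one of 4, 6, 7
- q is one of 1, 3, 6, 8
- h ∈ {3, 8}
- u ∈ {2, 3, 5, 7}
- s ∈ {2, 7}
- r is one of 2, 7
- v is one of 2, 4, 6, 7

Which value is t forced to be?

3

The 8 variables together cover exactly {1, 2, 3, 4, 5, 6, 7, 8} — 8 values for 8 variables — and 1 appears only in q's list, so q = 1.
Among the 7 still-open variables, 5 fits only u (and all 7 values in {2, 3, 4, 5, 6, 7, 8} must be used), so u = 5.
Among the 6 still-open variables, 8 fits only h (and all 6 values in {2, 3, 4, 6, 7, 8} must be used), so h = 8.
The 5 still-open variables together cover exactly {2, 3, 4, 6, 7} — 5 values for 5 variables — and 3 appears only in t's list, so t = 3.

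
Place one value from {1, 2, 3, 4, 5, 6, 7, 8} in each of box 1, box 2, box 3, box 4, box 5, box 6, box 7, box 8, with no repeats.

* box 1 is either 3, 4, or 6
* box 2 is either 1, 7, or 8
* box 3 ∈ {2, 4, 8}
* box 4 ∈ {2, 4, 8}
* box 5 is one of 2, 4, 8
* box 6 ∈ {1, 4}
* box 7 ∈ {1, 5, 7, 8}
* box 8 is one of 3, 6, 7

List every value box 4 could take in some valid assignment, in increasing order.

2, 4, 8

The 8 variables draw from only 8 values {1, 2, 3, 4, 5, 6, 7, 8}, so each is used; only box 7 can be 5, hence box 7 = 5.
box 3, box 4, box 5 between them cover only {2, 4, 8} — a naked triple. Remove those values from box 1, box 2, box 6.
box 6 must be 1 (only option left). Remove 1 from box 2.
box 2 must be 7 (only option left). Strike 7 from box 8.
No further eliminations apply; box 4 can still be any of 2, 4, 8.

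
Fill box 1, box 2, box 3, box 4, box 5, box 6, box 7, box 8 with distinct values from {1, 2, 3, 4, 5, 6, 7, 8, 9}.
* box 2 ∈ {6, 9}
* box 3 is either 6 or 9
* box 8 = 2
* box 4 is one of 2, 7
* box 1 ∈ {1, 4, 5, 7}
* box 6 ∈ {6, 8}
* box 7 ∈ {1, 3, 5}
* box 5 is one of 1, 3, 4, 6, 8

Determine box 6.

box 8's domain is down to {2}, so box 8 = 2. Remove 2 from box 4.
box 4 must be 7 (only option left). Strike 7 from box 1.
box 2 and box 3 between them cover only {6, 9} — a naked pair. Remove those values from box 5, box 6.
So box 6 = 8.

8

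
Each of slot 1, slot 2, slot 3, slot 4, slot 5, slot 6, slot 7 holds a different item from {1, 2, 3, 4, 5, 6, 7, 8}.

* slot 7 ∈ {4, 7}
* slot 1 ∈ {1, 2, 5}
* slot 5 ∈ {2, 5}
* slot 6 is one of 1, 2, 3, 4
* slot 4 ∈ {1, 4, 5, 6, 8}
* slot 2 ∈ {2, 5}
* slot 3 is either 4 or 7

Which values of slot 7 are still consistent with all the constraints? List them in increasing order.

4, 7

The 2 variables slot 2 and slot 5 are confined to {2, 5}, which locks those values in; drop them from slot 1, slot 4, slot 6.
slot 1 has just one choice, so slot 1 = 1. So slot 4, slot 6 can't be 1.
The 2 variables slot 3 and slot 7 are confined to {4, 7}, which locks those values in; drop them from slot 4, slot 6.
slot 6 must be 3 (only option left).
No further eliminations apply; slot 7 can still be any of 4, 7.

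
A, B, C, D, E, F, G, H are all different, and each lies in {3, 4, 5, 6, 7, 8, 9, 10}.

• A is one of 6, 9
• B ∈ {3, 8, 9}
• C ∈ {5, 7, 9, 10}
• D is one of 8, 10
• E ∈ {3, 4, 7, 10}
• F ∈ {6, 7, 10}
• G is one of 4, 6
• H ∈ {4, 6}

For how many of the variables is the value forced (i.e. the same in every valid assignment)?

2

Among the 8 variables, 5 fits only C (and all 8 values in {3, 4, 5, 6, 7, 8, 9, 10} must be used), so C = 5.
G and H between them cover only {4, 6} — a naked pair. Remove those values from A, E, F.
A has just one choice, so A = 9. Eliminate 9 elsewhere: B.
Determined: A=9, C=5. The other variables each still have more than one consistent value. That makes 2.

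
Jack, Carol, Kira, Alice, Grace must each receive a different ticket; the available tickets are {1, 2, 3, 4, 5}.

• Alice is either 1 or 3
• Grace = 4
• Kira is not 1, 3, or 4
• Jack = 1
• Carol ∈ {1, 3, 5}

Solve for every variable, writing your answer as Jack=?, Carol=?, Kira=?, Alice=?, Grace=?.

Jack=1, Carol=5, Kira=2, Alice=3, Grace=4

Jack's domain is down to {1}, so Jack = 1. Strike 1 from Carol, Alice.
That leaves Alice = 3. Strike 3 from Carol.
Grace's domain is down to {4}, so Grace = 4.
Carol has just one choice, so Carol = 5. Strike 5 from Kira.
Kira has just one choice, so Kira = 2.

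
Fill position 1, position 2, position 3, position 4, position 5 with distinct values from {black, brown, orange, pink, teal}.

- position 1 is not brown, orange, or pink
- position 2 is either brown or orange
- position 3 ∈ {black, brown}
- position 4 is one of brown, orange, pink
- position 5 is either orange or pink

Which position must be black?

Among the 5 variables, teal fits only position 1 (and all 5 values in {black, brown, orange, pink, teal} must be used), so position 1 = teal.
The 4 still-open variables draw from only 4 values {black, brown, orange, pink}, so each is used; only position 3 can be black, hence position 3 = black.

position 3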